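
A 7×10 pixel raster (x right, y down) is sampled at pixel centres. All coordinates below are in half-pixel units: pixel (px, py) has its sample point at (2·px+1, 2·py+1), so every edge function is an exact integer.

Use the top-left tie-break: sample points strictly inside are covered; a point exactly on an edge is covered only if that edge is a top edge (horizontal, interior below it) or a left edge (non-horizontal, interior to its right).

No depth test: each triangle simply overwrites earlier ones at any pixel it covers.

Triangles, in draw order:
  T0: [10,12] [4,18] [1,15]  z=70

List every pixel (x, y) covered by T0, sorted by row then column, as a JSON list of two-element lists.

T0:
  2·area = 36
  edge (10, 12)→(4, 18): d=(-6,6) right/bottom  bias=-1
  edge (4, 18)→(1, 15): d=(-3,-3) top-left  bias=+0
  edge (1, 15)→(10, 12): d=(9,-3) top-left  bias=+0
    (6,4)@(13, 9): e=[0,54,-18] → .  [on edge]
    (5,5)@(11, 11): e=[0,42,-6] → .  [on edge]
    (6,5)@(13, 11): e=[-12,48,0] → .  [on edge]
    (3,6)@(7, 13): e=[12,24,0] → X  [on edge]
    (4,6)@(9, 13): e=[0,30,6] → .  [on edge]
    (0,7)@(1, 15): e=[36,0,0] → X  [on edge]
    (1,7)@(3, 15): e=[24,6,6] → X
    (2,7)@(5, 15): e=[12,12,12] → X
    (3,7)@(7, 15): e=[0,18,18] → .  [on edge]
    (0,8)@(1, 17): e=[24,-6,18] → .
    (1,8)@(3, 17): e=[12,0,24] → X  [on edge]
    (2,8)@(5, 17): e=[0,6,30] → .  [on edge]
    (1,9)@(3, 19): e=[0,-6,42] → .  [on edge]
    (2,9)@(5, 19): e=[-12,0,48] → .  [on edge]
  covered (5 px):
    . . . . . . .
    . . . . . . .
    . . . . . . .
    . . . . . . .
    . . . . . . .
    . . . . . . .
    . . . X . . .
    X X X . . . .
    . X . . . . .
    . . . . . . .

Final: [[3,6],[0,7],[1,7],[2,7],[1,8]]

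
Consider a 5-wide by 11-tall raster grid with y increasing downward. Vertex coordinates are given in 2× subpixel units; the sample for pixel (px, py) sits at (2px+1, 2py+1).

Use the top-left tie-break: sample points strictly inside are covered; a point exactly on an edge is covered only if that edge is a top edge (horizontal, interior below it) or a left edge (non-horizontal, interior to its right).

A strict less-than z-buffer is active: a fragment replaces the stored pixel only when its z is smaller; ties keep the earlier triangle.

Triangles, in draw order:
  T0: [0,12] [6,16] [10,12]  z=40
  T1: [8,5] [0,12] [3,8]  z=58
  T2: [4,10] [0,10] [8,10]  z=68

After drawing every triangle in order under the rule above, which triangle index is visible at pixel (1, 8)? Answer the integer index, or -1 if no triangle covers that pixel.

T0:
  2·area = 40  (B↔C swapped to make it positive)
  edge (0, 12)→(10, 12): d=(10,0) top-left  bias=+0
  edge (10, 12)→(6, 16): d=(-4,4) right/bottom  bias=-1
  edge (6, 16)→(0, 12): d=(-6,-4) top-left  bias=+0
    (1,6)@(3, 13): e=[10,24,6] → X
    (2,6)@(5, 13): e=[10,16,14] → X
    (3,6)@(7, 13): e=[10,8,22] → X
    (4,6)@(9, 13): e=[10,0,30] → .  [on edge]
    (1,7)@(3, 15): e=[30,16,-6] → .
    (2,7)@(5, 15): e=[30,8,2] → X
    (3,7)@(7, 15): e=[30,0,10] → .  [on edge]
    (2,8)@(5, 17): e=[50,0,-10] → .  [on edge]
    (1,9)@(3, 19): e=[70,0,-30] → .  [on edge]
    (0,10)@(1, 21): e=[90,0,-50] → .  [on edge]
  covered (4 px):
    . . . . .
    . . . . .
    . . . . .
    . . . . .
    . . . . .
    . . . . .
    . X X X .
    . . X . .
    . . . . .
    . . . . .
    . . . . .
T1:
  2·area = 11
  edge (8, 5)→(0, 12): d=(-8,7) right/bottom  bias=-1
  edge (0, 12)→(3, 8): d=(3,-4) top-left  bias=+0
  edge (3, 8)→(8, 5): d=(5,-3) top-left  bias=+0
    (2,3)@(5, 7): e=[5,5,1] → X
    (3,3)@(7, 7): e=[-9,13,7] → .
    (1,4)@(3, 9): e=[3,3,5] → X
    (2,4)@(5, 9): e=[-11,11,11] → .
    (0,5)@(1, 11): e=[1,1,9] → X
    (1,5)@(3, 11): e=[-13,9,15] → .
    (0,6)@(1, 13): e=[-15,7,19] → .
  covered (3 px):
    . . . . .
    . . . . .
    . . . . .
    . . X . .
    . X . . .
    X . . . .
    . . . . .
    . . . . .
    . . . . .
    . . . . .
    . . . . .
T2:
  degenerate (2·area = 0) — covers nothing

Z-buffer (winner per pixel, '.' = empty):
  . . . . .
  . . . . .
  . . . . .
  . . 1 . .
  . 1 . . .
  1 . . . .
  . 0 0 0 .
  . . 0 . .
  . . . . .
  . . . . .
  . . . . .

Result: -1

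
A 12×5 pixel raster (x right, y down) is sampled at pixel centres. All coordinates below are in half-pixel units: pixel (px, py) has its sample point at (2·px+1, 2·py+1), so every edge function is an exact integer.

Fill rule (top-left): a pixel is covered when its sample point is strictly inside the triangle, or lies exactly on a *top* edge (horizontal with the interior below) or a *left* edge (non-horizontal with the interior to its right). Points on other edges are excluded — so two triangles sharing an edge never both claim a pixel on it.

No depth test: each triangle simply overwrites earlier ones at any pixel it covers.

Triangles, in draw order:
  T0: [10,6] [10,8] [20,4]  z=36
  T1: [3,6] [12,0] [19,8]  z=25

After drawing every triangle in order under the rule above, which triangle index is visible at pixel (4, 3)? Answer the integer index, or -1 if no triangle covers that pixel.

T0:
  2·area = 20  (B↔C swapped to make it positive)
  edge (10, 6)→(20, 4): d=(10,-2) top-left  bias=+0
  edge (20, 4)→(10, 8): d=(-10,4) right/bottom  bias=-1
  edge (10, 8)→(10, 6): d=(0,-2) top-left  bias=+0
    (7,2)@(15, 5): e=[0,10,10] → █  [on edge]
    (8,2)@(17, 5): e=[4,2,14] → █
    (9,2)@(19, 5): e=[8,-6,18] → ·
    (2,3)@(5, 7): e=[0,30,-10] → ·  [on edge]
    (5,3)@(11, 7): e=[12,6,2] → █
    (6,3)@(13, 7): e=[16,-2,6] → ·
    (7,3)@(15, 7): e=[20,-10,10] → ·
    (8,3)@(17, 7): e=[24,-18,14] → ·
    (5,4)@(11, 9): e=[32,-14,2] → ·
  covered (3 px):
    · · · · · · · · · · · ·
    · · · · · · · · · · · ·
    · · · · · · · █ █ · · ·
    · · · · · █ · · · · · ·
    · · · · · · · · · · · ·
T1:
  2·area = 114
  edge (3, 6)→(12, 0): d=(9,-6) top-left  bias=+0
  edge (12, 0)→(19, 8): d=(7,8) right/bottom  bias=-1
  edge (19, 8)→(3, 6): d=(-16,-2) top-left  bias=+0
    (5,0)@(11, 1): e=[3,15,96] → █
    (6,0)@(13, 1): e=[15,-1,100] → ·
    (4,1)@(9, 3): e=[9,45,60] → █
    (6,1)@(13, 3): e=[33,13,68] → █
    (7,1)@(15, 3): e=[45,-3,72] → ·
    (2,2)@(5, 5): e=[3,91,20] → █
    (3,2)@(7, 5): e=[15,75,24] → █
    (7,2)@(15, 5): e=[63,11,40] → █
    (8,2)@(17, 5): e=[75,-5,44] → ·
    (2,3)@(5, 7): e=[21,105,-12] → ·
    (3,3)@(7, 7): e=[33,89,-8] → ·
    (4,3)@(9, 7): e=[45,73,-4] → ·
    (5,3)@(11, 7): e=[57,57,0] → █  [on edge]
  covered (14 px):
    · · · · · █ · · · · · ·
    · · · · █ █ █ · · · · ·
    · · █ █ █ █ █ █ · · · ·
    · · · · · █ █ █ █ · · ·
    · · · · · · · · · · · ·

Z-buffer (winner per pixel, '.' = empty):
  . . . . . 1 . . . . . .
  . . . . 1 1 1 . . . . .
  . . 1 1 1 1 1 1 0 . . .
  . . . . . 1 1 1 1 . . .
  . . . . . . . . . . . .

Final: -1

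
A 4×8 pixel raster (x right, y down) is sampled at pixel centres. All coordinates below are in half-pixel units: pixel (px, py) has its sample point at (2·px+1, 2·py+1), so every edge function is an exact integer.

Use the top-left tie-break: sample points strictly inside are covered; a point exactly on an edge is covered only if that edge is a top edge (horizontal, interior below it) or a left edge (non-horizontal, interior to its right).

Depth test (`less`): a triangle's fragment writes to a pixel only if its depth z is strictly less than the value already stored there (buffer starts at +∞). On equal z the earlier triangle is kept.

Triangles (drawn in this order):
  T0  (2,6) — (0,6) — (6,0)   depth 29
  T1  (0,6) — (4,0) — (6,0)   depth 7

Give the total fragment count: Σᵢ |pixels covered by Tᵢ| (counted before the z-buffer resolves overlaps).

T0:
  2·area = 12
  edge (2, 6)→(0, 6): d=(-2,0) right/bottom  bias=-1
  edge (0, 6)→(6, 0): d=(6,-6) top-left  bias=+0
  edge (6, 0)→(2, 6): d=(-4,6) right/bottom  bias=-1
    (2,0)@(5, 1): e=[10,0,2] → X  [on edge]
    (3,0)@(7, 1): e=[10,12,-10] → .
    (1,1)@(3, 3): e=[6,0,6] → X  [on edge]
    (2,1)@(5, 3): e=[6,12,-6] → .
    (0,2)@(1, 5): e=[2,0,10] → X  [on edge]
    (1,2)@(3, 5): e=[2,12,-2] → .
    (0,3)@(1, 7): e=[-2,12,2] → .
  covered (3 px):
    . . X .
    . X . .
    X . . .
    . . . .
    . . . .
    . . . .
    . . . .
    . . . .
T1:
  2·area = 12
  edge (0, 6)→(4, 0): d=(4,-6) top-left  bias=+0
  edge (4, 0)→(6, 0): d=(2,0) top-left  bias=+0
  edge (6, 0)→(0, 6): d=(-6,6) right/bottom  bias=-1
    (2,0)@(5, 1): e=[10,2,0] → .  [on edge]
    (1,1)@(3, 3): e=[6,6,0] → .  [on edge]
    (0,2)@(1, 5): e=[2,10,0] → .  [on edge]
  covered (0 px):
    . . . .
    . . . .
    . . . .
    . . . .
    . . . .
    . . . .
    . . . .
    . . . .

Final: 3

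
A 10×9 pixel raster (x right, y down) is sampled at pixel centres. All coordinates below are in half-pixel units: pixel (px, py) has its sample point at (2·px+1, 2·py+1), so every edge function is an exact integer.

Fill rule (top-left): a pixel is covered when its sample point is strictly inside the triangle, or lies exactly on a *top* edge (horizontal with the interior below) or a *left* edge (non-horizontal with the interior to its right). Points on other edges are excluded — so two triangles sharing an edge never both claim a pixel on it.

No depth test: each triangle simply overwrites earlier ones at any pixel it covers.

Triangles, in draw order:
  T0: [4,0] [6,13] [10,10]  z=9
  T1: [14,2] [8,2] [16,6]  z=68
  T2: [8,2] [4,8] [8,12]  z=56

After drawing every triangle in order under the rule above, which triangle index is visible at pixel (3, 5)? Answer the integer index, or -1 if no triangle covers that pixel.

T0:
  2·area = 58  (B↔C swapped to make it positive)
  edge (4, 0)→(10, 10): d=(6,10) right/bottom  bias=-1
  edge (10, 10)→(6, 13): d=(-4,3) right/bottom  bias=-1
  edge (6, 13)→(4, 0): d=(-2,-13) top-left  bias=+0
    (2,1)@(5, 3): e=[8,43,7] → █
    (3,1)@(7, 3): e=[-12,37,33] → ·
    (2,2)@(5, 5): e=[20,35,3] → █
    (3,2)@(7, 5): e=[0,29,29] → ·  [on edge]
    (2,3)@(5, 7): e=[32,27,-1] → ·
    (3,3)@(7, 7): e=[12,21,25] → █
    (4,3)@(9, 7): e=[-8,15,51] → ·
    (3,4)@(7, 9): e=[24,13,21] → █
    (4,4)@(9, 9): e=[4,7,47] → █
    (5,4)@(11, 9): e=[-16,1,73] → ·
    (3,5)@(7, 11): e=[36,5,17] → █
    (4,5)@(9, 11): e=[16,-1,43] → ·
    (6,7)@(13, 15): e=[0,-29,87] → ·  [on edge]
  covered (6 px):
    · · · · · · · · · ·
    · · █ · · · · · · ·
    · · █ · · · · · · ·
    · · · █ · · · · · ·
    · · · █ █ · · · · ·
    · · · █ · · · · · ·
    · · · · · · · · · ·
    · · · · · · · · · ·
    · · · · · · · · · ·
T1:
  2·area = 24  (B↔C swapped to make it positive)
  edge (14, 2)→(16, 6): d=(2,4) right/bottom  bias=-1
  edge (16, 6)→(8, 2): d=(-8,-4) top-left  bias=+0
  edge (8, 2)→(14, 2): d=(6,0) top-left  bias=+0
    (5,1)@(11, 3): e=[14,4,6] → █
    (6,1)@(13, 3): e=[6,12,6] → █
    (7,1)@(15, 3): e=[-2,20,6] → ·
    (5,2)@(11, 5): e=[18,-12,18] → ·
    (6,2)@(13, 5): e=[10,-4,18] → ·
    (7,2)@(15, 5): e=[2,4,18] → █
    (8,2)@(17, 5): e=[-6,12,18] → ·
    (7,3)@(15, 7): e=[6,-12,30] → ·
  covered (3 px):
    · · · · · · · · · ·
    · · · · · █ █ · · ·
    · · · · · · · █ · ·
    · · · · · · · · · ·
    · · · · · · · · · ·
    · · · · · · · · · ·
    · · · · · · · · · ·
    · · · · · · · · · ·
    · · · · · · · · · ·
T2:
  2·area = 40  (B↔C swapped to make it positive)
  edge (8, 2)→(8, 12): d=(0,10) right/bottom  bias=-1
  edge (8, 12)→(4, 8): d=(-4,-4) top-left  bias=+0
  edge (4, 8)→(8, 2): d=(4,-6) top-left  bias=+0
    (0,2)@(1, 5): e=[70,0,-30] → ·  [on edge]
    (3,2)@(7, 5): e=[10,24,6] → █
    (4,2)@(9, 5): e=[-10,32,18] → ·
    (1,3)@(3, 7): e=[50,0,-10] → ·  [on edge]
    (2,3)@(5, 7): e=[30,8,2] → █
    (4,3)@(9, 7): e=[-10,24,26] → ·
    (2,4)@(5, 9): e=[30,0,10] → █  [on edge]
    (4,4)@(9, 9): e=[-10,16,34] → ·
    (2,5)@(5, 11): e=[30,-8,18] → ·
    (3,5)@(7, 11): e=[10,0,30] → █  [on edge]
    (4,5)@(9, 11): e=[-10,8,42] → ·
    (3,6)@(7, 13): e=[10,-8,38] → ·
    (4,6)@(9, 13): e=[-10,0,50] → ·  [on edge]
    (5,7)@(11, 15): e=[-30,0,70] → ·  [on edge]
    (6,8)@(13, 17): e=[-50,0,90] → ·  [on edge]
  covered (6 px):
    · · · · · · · · · ·
    · · · · · · · · · ·
    · · · █ · · · · · ·
    · · █ █ · · · · · ·
    · · █ █ · · · · · ·
    · · · █ · · · · · ·
    · · · · · · · · · ·
    · · · · · · · · · ·
    · · · · · · · · · ·

Z-buffer (winner per pixel, '.' = empty):
  . . . . . . . . . .
  . . 0 . . 1 1 . . .
  . . 0 2 . . . 1 . .
  . . 2 2 . . . . . .
  . . 2 2 0 . . . . .
  . . . 2 . . . . . .
  . . . . . . . . . .
  . . . . . . . . . .
  . . . . . . . . . .

Result: 2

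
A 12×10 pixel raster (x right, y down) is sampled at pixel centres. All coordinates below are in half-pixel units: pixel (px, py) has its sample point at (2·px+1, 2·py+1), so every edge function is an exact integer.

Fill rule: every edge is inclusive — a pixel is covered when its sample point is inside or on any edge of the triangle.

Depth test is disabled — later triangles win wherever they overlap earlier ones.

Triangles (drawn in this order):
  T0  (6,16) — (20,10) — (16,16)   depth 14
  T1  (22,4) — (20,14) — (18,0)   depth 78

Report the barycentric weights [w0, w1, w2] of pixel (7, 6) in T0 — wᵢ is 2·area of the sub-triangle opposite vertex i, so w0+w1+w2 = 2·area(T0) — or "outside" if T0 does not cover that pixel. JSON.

T0:
  2·area = 60
  edge (6, 16)→(20, 10): d=(14,-6) inclusive
  edge (20, 10)→(16, 16): d=(-4,6) inclusive
  edge (16, 16)→(6, 16): d=(-10,0) inclusive
    (9,5)@(19, 11): e=[8,2,50] → █
    (10,5)@(21, 11): e=[20,-10,50] → ·
    (6,6)@(13, 13): e=[0,30,30] → █  [on edge]
    (7,6)@(15, 13): e=[12,18,30] → █
    (8,6)@(17, 13): e=[24,6,30] → █
    (9,6)@(19, 13): e=[36,-6,30] → ·
    (4,7)@(9, 15): e=[4,46,10] → █
    (5,7)@(11, 15): e=[16,34,10] → █
    (8,7)@(17, 15): e=[52,-2,10] → ·
    (4,8)@(9, 17): e=[32,38,-10] → ·
    (5,8)@(11, 17): e=[44,26,-10] → ·
    (6,8)@(13, 17): e=[56,14,-10] → ·
  covered (8 px):
    · · · · · · · · · · · ·
    · · · · · · · · · · · ·
    · · · · · · · · · · · ·
    · · · · · · · · · · · ·
    · · · · · · · · · · · ·
    · · · · · · · · · █ · ·
    · · · · · · █ █ █ · · ·
    · · · · █ █ █ █ · · · ·
    · · · · · · · · · · · ·
    · · · · · · · · · · · ·
T1:
  2·area = 48
  edge (22, 4)→(20, 14): d=(-2,10) inclusive
  edge (20, 14)→(18, 0): d=(-2,-14) inclusive
  edge (18, 0)→(22, 4): d=(4,4) inclusive
    (9,0)@(19, 1): e=[36,12,0] → █  [on edge]
    (10,0)@(21, 1): e=[16,40,-8] → ·
    (9,1)@(19, 3): e=[32,8,8] → █
    (10,1)@(21, 3): e=[12,36,0] → █  [on edge]
    (11,1)@(23, 3): e=[-8,64,-8] → ·
    (9,2)@(19, 5): e=[28,4,16] → █
    (11,2)@(23, 5): e=[-12,60,0] → ·  [on edge]
    (9,3)@(19, 7): e=[24,0,24] → █  [on edge]
    (11,3)@(23, 7): e=[-16,56,8] → ·
    (9,4)@(19, 9): e=[20,-4,32] → ·
    (10,4)@(21, 9): e=[0,24,24] → █  [on edge]
    (11,4)@(23, 9): e=[-20,52,16] → ·
    (9,9)@(19, 19): e=[0,-24,72] → ·  [on edge]
  covered (8 px):
    · · · · · · · · · █ · ·
    · · · · · · · · · █ █ ·
    · · · · · · · · · █ █ ·
    · · · · · · · · · █ █ ·
    · · · · · · · · · · █ ·
    · · · · · · · · · · · ·
    · · · · · · · · · · · ·
    · · · · · · · · · · · ·
    · · · · · · · · · · · ·
    · · · · · · · · · · · ·

Answer: [18,30,12]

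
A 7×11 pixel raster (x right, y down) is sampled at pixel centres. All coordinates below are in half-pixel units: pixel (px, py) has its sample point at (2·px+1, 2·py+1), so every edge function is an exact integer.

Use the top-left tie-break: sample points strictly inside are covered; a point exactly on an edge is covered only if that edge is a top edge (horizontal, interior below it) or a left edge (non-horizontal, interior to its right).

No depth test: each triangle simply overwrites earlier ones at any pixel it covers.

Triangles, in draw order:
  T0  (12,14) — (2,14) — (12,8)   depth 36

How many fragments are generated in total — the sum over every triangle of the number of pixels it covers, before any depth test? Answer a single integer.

T0:
  2·area = 60
  edge (12, 14)→(2, 14): d=(-10,0) right/bottom  bias=-1
  edge (2, 14)→(12, 8): d=(10,-6) top-left  bias=+0
  edge (12, 8)→(12, 14): d=(0,6) right/bottom  bias=-1
    (5,4)@(11, 9): e=[50,4,6] → X
    (6,4)@(13, 9): e=[50,16,-6] → .
    (3,5)@(7, 11): e=[30,0,30] → X  [on edge]
    (4,5)@(9, 11): e=[30,12,18] → X
    (6,5)@(13, 11): e=[30,36,-6] → .
    (2,6)@(5, 13): e=[10,8,42] → X
    (6,6)@(13, 13): e=[10,56,-6] → .
    (2,7)@(5, 15): e=[-10,28,42] → .
    (3,7)@(7, 15): e=[-10,40,30] → .
    (4,7)@(9, 15): e=[-10,52,18] → .
    (5,7)@(11, 15): e=[-10,64,6] → .
  covered (8 px):
    . . . . . . .
    . . . . . . .
    . . . . . . .
    . . . . . . .
    . . . . . X .
    . . . X X X .
    . . X X X X .
    . . . . . . .
    . . . . . . .
    . . . . . . .
    . . . . . . .

Result: 8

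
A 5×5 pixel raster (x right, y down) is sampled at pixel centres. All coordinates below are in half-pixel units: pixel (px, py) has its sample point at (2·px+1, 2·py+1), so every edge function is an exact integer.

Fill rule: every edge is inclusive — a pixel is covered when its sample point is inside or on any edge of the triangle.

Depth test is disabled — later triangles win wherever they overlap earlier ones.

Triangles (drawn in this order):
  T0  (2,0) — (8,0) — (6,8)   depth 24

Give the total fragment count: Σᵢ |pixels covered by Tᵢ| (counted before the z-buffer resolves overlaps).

T0:
  2·area = 48
  edge (2, 0)→(8, 0): d=(6,0) inclusive
  edge (8, 0)→(6, 8): d=(-2,8) inclusive
  edge (6, 8)→(2, 0): d=(-4,-8) inclusive
    (1,0)@(3, 1): e=[6,38,4] → █
    (2,0)@(5, 1): e=[6,22,20] → █
    (3,0)@(7, 1): e=[6,6,36] → █
    (4,0)@(9, 1): e=[6,-10,52] → ·
    (1,1)@(3, 3): e=[18,34,-4] → ·
    (2,1)@(5, 3): e=[18,18,12] → █
    (4,1)@(9, 3): e=[18,-14,44] → ·
    (2,2)@(5, 5): e=[30,14,4] → █
    (3,2)@(7, 5): e=[30,-2,20] → ·
    (2,3)@(5, 7): e=[42,10,-4] → ·
  covered (6 px):
    · █ █ █ ·
    · · █ █ ·
    · · █ · ·
    · · · · ·
    · · · · ·

Final: 6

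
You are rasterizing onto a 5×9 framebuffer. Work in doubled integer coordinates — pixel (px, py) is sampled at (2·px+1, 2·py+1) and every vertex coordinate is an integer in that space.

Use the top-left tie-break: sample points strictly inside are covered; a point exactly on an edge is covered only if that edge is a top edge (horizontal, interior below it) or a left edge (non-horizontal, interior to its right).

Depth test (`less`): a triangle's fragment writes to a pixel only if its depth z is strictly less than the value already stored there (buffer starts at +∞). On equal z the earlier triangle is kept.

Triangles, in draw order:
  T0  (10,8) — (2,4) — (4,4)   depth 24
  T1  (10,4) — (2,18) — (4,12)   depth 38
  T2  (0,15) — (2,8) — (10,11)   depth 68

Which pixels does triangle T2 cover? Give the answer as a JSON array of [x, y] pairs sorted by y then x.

T0:
  2·area = 8
  edge (10, 8)→(2, 4): d=(-8,-4) top-left  bias=+0
  edge (2, 4)→(4, 4): d=(2,0) top-left  bias=+0
  edge (4, 4)→(10, 8): d=(6,4) right/bottom  bias=-1
    (2,2)@(5, 5): e=[4,2,2] → █
    (3,2)@(7, 5): e=[12,2,-6] → ·
    (2,3)@(5, 7): e=[-12,6,14] → ·
  covered (1 px):
    · · · · ·
    · · · · ·
    · · █ · ·
    · · · · ·
    · · · · ·
    · · · · ·
    · · · · ·
    · · · · ·
    · · · · ·
T1:
  2·area = 20
  edge (10, 4)→(2, 18): d=(-8,14) right/bottom  bias=-1
  edge (2, 18)→(4, 12): d=(2,-6) top-left  bias=+0
  edge (4, 12)→(10, 4): d=(6,-8) top-left  bias=+0
    (3,1)@(7, 3): e=[50,0,-30] → ·  [on edge]
    (2,4)@(5, 9): e=[30,0,-10] → ·  [on edge]
    (3,4)@(7, 9): e=[2,12,6] → █
    (4,4)@(9, 9): e=[-26,24,22] → ·
    (2,5)@(5, 11): e=[14,4,2] → █
    (3,5)@(7, 11): e=[-14,16,18] → ·
    (2,6)@(5, 13): e=[-2,8,14] → ·
    (1,7)@(3, 15): e=[10,0,10] → █  [on edge]
    (2,7)@(5, 15): e=[-18,12,26] → ·
    (1,8)@(3, 17): e=[-6,4,22] → ·
  covered (3 px):
    · · · · ·
    · · · · ·
    · · · · ·
    · · · · ·
    · · · █ ·
    · · █ · ·
    · · · · ·
    · █ · · ·
    · · · · ·
T2:
  2·area = 62
  edge (0, 15)→(2, 8): d=(2,-7) top-left  bias=+0
  edge (2, 8)→(10, 11): d=(8,3) right/bottom  bias=-1
  edge (10, 11)→(0, 15): d=(-10,4) right/bottom  bias=-1
    (1,4)@(3, 9): e=[9,5,48] → █
    (2,4)@(5, 9): e=[23,-1,40] → ·
    (1,5)@(3, 11): e=[13,21,28] → █
    (2,5)@(5, 11): e=[27,15,20] → █
    (3,5)@(7, 11): e=[41,9,12] → █
    (4,5)@(9, 11): e=[55,3,4] → █
    (0,6)@(1, 13): e=[3,43,16] → █
    (2,6)@(5, 13): e=[31,31,0] → ·  [on edge]
    (3,6)@(7, 13): e=[45,25,-8] → ·
    (4,6)@(9, 13): e=[59,19,-16] → ·
    (0,7)@(1, 15): e=[7,59,-4] → ·
    (1,7)@(3, 15): e=[21,53,-12] → ·
  covered (7 px):
    · · · · ·
    · · · · ·
    · · · · ·
    · · · · ·
    · █ · · ·
    · █ █ █ █
    █ █ · · ·
    · · · · ·
    · · · · ·

Result: [[1,4],[1,5],[2,5],[3,5],[4,5],[0,6],[1,6]]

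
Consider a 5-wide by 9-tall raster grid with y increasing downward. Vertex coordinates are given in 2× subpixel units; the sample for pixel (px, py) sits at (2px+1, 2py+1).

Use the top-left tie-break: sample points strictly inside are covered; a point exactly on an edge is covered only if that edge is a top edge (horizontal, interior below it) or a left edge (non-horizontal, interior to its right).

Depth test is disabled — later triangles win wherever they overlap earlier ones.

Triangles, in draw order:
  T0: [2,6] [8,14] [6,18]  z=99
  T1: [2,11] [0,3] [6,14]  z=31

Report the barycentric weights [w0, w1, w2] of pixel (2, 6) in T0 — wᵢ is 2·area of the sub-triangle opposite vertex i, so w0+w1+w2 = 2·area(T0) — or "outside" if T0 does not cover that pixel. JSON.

T0:
  2·area = 40
  edge (2, 6)→(8, 14): d=(6,8) right/bottom  bias=-1
  edge (8, 14)→(6, 18): d=(-2,4) right/bottom  bias=-1
  edge (6, 18)→(2, 6): d=(-4,-12) top-left  bias=+0
    (0,1)@(1, 3): e=[-10,50,0] → ·  [on edge]
    (1,4)@(3, 9): e=[10,30,0] → █  [on edge]
    (2,4)@(5, 9): e=[-6,22,24] → ·
    (1,5)@(3, 11): e=[22,26,-8] → ·
    (2,5)@(5, 11): e=[6,18,16] → █
    (3,5)@(7, 11): e=[-10,10,40] → ·
    (2,6)@(5, 13): e=[18,14,8] → █
    (3,6)@(7, 13): e=[2,6,32] → █
    (4,6)@(9, 13): e=[-14,-2,56] → ·
    (2,7)@(5, 15): e=[30,10,0] → █  [on edge]
    (4,7)@(9, 15): e=[-2,-6,48] → ·
    (2,8)@(5, 17): e=[42,6,-8] → ·
  covered (6 px):
    · · · · ·
    · · · · ·
    · · · · ·
    · · · · ·
    · █ · · ·
    · · █ · ·
    · · █ █ ·
    · · █ █ ·
    · · · · ·
T1:
  2·area = 26
  edge (2, 11)→(0, 3): d=(-2,-8) top-left  bias=+0
  edge (0, 3)→(6, 14): d=(6,11) right/bottom  bias=-1
  edge (6, 14)→(2, 11): d=(-4,-3) top-left  bias=+0
    (0,2)@(1, 5): e=[4,1,21] → █
    (1,2)@(3, 5): e=[20,-21,27] → ·
    (0,3)@(1, 7): e=[0,13,13] → █  [on edge]
    (1,3)@(3, 7): e=[16,-9,19] → ·
    (0,4)@(1, 9): e=[-4,25,5] → ·
    (1,4)@(3, 9): e=[12,3,11] → █
    (2,4)@(5, 9): e=[28,-19,17] → ·
    (1,5)@(3, 11): e=[8,15,3] → █
    (2,5)@(5, 11): e=[24,-7,9] → ·
    (1,6)@(3, 13): e=[4,27,-5] → ·
    (2,6)@(5, 13): e=[20,5,1] → █
    (3,6)@(7, 13): e=[36,-17,7] → ·
    (1,7)@(3, 15): e=[0,39,-13] → ·  [on edge]
  covered (5 px):
    · · · · ·
    · · · · ·
    █ · · · ·
    █ · · · ·
    · █ · · ·
    · █ · · ·
    · · █ · ·
    · · · · ·
    · · · · ·

Result: [14,8,18]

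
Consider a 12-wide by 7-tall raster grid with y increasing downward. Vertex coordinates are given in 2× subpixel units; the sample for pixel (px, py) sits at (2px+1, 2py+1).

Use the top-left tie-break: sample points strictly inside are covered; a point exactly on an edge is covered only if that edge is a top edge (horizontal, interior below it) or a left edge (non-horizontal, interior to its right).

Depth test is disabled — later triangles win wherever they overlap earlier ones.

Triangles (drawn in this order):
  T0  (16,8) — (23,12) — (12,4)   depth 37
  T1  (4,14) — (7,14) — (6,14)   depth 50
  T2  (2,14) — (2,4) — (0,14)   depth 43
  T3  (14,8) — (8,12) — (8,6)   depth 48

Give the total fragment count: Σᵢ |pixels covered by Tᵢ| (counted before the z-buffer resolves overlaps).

T0:
  2·area = 12  (B↔C swapped to make it positive)
  edge (16, 8)→(12, 4): d=(-4,-4) top-left  bias=+0
  edge (12, 4)→(23, 12): d=(11,8) right/bottom  bias=-1
  edge (23, 12)→(16, 8): d=(-7,-4) top-left  bias=+0
    (4,0)@(9, 1): e=[0,-9,21] → ·  [on edge]
    (5,1)@(11, 3): e=[0,-3,15] → ·  [on edge]
    (6,2)@(13, 5): e=[0,3,9] → █  [on edge]
    (7,2)@(15, 5): e=[8,-13,17] → ·
    (6,3)@(13, 7): e=[-8,25,-5] → ·
    (7,3)@(15, 7): e=[0,9,3] → █  [on edge]
    (8,3)@(17, 7): e=[8,-7,11] → ·
    (7,4)@(15, 9): e=[-8,31,-11] → ·
    (8,4)@(17, 9): e=[0,15,-3] → ·  [on edge]
    (9,5)@(19, 11): e=[0,21,-9] → ·  [on edge]
    (10,6)@(21, 13): e=[0,27,-15] → ·  [on edge]
  covered (2 px):
    · · · · · · · · · · · ·
    · · · · · · · · · · · ·
    · · · · · · █ · · · · ·
    · · · · · · · █ · · · ·
    · · · · · · · · · · · ·
    · · · · · · · · · · · ·
    · · · · · · · · · · · ·
T1:
  degenerate (2·area = 0) — covers nothing
T2:
  2·area = 20  (B↔C swapped to make it positive)
  edge (2, 14)→(0, 14): d=(-2,0) right/bottom  bias=-1
  edge (0, 14)→(2, 4): d=(2,-10) top-left  bias=+0
  edge (2, 4)→(2, 14): d=(0,10) right/bottom  bias=-1
    (0,4)@(1, 9): e=[10,0,10] → █  [on edge]
    (1,4)@(3, 9): e=[10,20,-10] → ·
    (0,5)@(1, 11): e=[6,4,10] → █
    (1,5)@(3, 11): e=[6,24,-10] → ·
    (0,6)@(1, 13): e=[2,8,10] → █
    (1,6)@(3, 13): e=[2,28,-10] → ·
  covered (3 px):
    · · · · · · · · · · · ·
    · · · · · · · · · · · ·
    · · · · · · · · · · · ·
    · · · · · · · · · · · ·
    █ · · · · · · · · · · ·
    █ · · · · · · · · · · ·
    █ · · · · · · · · · · ·
T3:
  2·area = 36
  edge (14, 8)→(8, 12): d=(-6,4) right/bottom  bias=-1
  edge (8, 12)→(8, 6): d=(0,-6) top-left  bias=+0
  edge (8, 6)→(14, 8): d=(6,2) right/bottom  bias=-1
    (2,2)@(5, 5): e=[54,-18,0] → ·  [on edge]
    (4,3)@(9, 7): e=[26,6,4] → █
    (5,3)@(11, 7): e=[18,18,0] → ·  [on edge]
    (4,4)@(9, 9): e=[14,6,16] → █
    (5,4)@(11, 9): e=[6,18,12] → █
    (6,4)@(13, 9): e=[-2,30,8] → ·
    (8,4)@(17, 9): e=[-18,54,0] → ·  [on edge]
    (4,5)@(9, 11): e=[2,6,28] → █
    (5,5)@(11, 11): e=[-6,18,24] → ·
    (11,5)@(23, 11): e=[-54,90,0] → ·  [on edge]
    (4,6)@(9, 13): e=[-10,6,40] → ·
  covered (4 px):
    · · · · · · · · · · · ·
    · · · · · · · · · · · ·
    · · · · · · · · · · · ·
    · · · · █ · · · · · · ·
    · · · · █ █ · · · · · ·
    · · · · █ · · · · · · ·
    · · · · · · · · · · · ·

Result: 9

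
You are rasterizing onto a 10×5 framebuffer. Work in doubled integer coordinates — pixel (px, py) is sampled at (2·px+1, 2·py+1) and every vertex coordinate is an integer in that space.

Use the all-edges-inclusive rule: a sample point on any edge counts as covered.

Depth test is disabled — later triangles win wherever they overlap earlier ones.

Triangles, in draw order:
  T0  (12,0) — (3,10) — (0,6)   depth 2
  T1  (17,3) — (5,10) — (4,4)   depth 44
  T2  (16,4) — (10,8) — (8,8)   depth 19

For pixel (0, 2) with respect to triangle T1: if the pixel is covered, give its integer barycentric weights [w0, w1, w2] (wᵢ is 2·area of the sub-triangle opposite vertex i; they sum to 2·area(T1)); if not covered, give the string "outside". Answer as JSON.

T0:
  2·area = 66
  edge (12, 0)→(3, 10): d=(-9,10) inclusive
  edge (3, 10)→(0, 6): d=(-3,-4) inclusive
  edge (0, 6)→(12, 0): d=(12,-6) inclusive
    (5,0)@(11, 1): e=[1,59,6] → X
    (6,0)@(13, 1): e=[-19,67,18] → .
    (3,1)@(7, 3): e=[23,37,6] → X
    (4,1)@(9, 3): e=[3,45,18] → X
    (5,1)@(11, 3): e=[-17,53,30] → .
    (1,2)@(3, 5): e=[45,15,6] → X
    (2,2)@(5, 5): e=[25,23,18] → X
    (4,2)@(9, 5): e=[-15,39,42] → .
    (0,3)@(1, 7): e=[47,1,18] → X
    (3,3)@(7, 7): e=[-13,25,54] → .
    (0,4)@(1, 9): e=[29,-5,42] → .
    (1,4)@(3, 9): e=[9,3,54] → X
  covered (10 px):
    . . . . . X . . . .
    . . . X X . . . . .
    . X X X . . . . . .
    X X X . . . . . . .
    . X . . . . . . . .
T1:
  2·area = 79
  edge (17, 3)→(5, 10): d=(-12,7) inclusive
  edge (5, 10)→(4, 4): d=(-1,-6) inclusive
  edge (4, 4)→(17, 3): d=(13,-1) inclusive
    (8,1)@(17, 3): e=[0,79,0] → X  [on edge]
    (9,1)@(19, 3): e=[-14,91,2] → .
    (2,2)@(5, 5): e=[60,5,14] → X
    (3,2)@(7, 5): e=[46,17,16] → X
    (4,2)@(9, 5): e=[32,29,18] → X
    (5,2)@(11, 5): e=[18,41,20] → X
    (6,2)@(13, 5): e=[4,53,22] → X
    (7,2)@(15, 5): e=[-10,65,24] → .
    (8,2)@(17, 5): e=[-24,77,26] → .
    (2,3)@(5, 7): e=[36,3,40] → X
    (5,3)@(11, 7): e=[-6,39,46] → .
    (6,3)@(13, 7): e=[-20,51,48] → .
  covered (10 px):
    . . . . . . . . . .
    . . . . . . . . X .
    . . X X X X X . . .
    . . X X X . . . . .
    . . X . . . . . . .
T2:
  2·area = 8
  edge (16, 4)→(10, 8): d=(-6,4) inclusive
  edge (10, 8)→(8, 8): d=(-2,0) inclusive
  edge (8, 8)→(16, 4): d=(8,-4) inclusive
    (5,3)@(11, 7): e=[2,2,4] → X
    (6,3)@(13, 7): e=[-6,2,12] → .
    (5,4)@(11, 9): e=[-10,-2,20] → .
  covered (1 px):
    . . . . . . . . . .
    . . . . . . . . . .
    . . . . . . . . . .
    . . . . . X . . . .
    . . . . . . . . . .

Answer: "outside"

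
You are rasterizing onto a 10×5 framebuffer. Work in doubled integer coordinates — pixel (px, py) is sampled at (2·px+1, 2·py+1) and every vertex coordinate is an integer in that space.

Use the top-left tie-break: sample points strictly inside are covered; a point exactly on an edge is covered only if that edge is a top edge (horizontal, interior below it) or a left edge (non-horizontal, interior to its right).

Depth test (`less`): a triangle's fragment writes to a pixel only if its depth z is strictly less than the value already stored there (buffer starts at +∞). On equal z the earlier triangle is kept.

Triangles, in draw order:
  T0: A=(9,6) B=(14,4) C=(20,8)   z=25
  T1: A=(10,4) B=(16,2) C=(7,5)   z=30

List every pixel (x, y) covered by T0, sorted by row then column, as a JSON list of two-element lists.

T0:
  2·area = 32
  edge (9, 6)→(14, 4): d=(5,-2) top-left  bias=+0
  edge (14, 4)→(20, 8): d=(6,4) right/bottom  bias=-1
  edge (20, 8)→(9, 6): d=(-11,-2) top-left  bias=+0
    (6,2)@(13, 5): e=[3,10,19] → X
    (7,2)@(15, 5): e=[7,2,23] → X
    (8,2)@(17, 5): e=[11,-6,27] → .
    (6,3)@(13, 7): e=[13,22,-3] → .
    (7,3)@(15, 7): e=[17,14,1] → X
    (8,3)@(17, 7): e=[21,6,5] → X
    (9,3)@(19, 7): e=[25,-2,9] → .
    (7,4)@(15, 9): e=[27,26,-21] → .
    (8,4)@(17, 9): e=[31,18,-17] → .
  covered (4 px):
    . . . . . . . . . .
    . . . . . . . . . .
    . . . . . . X X . .
    . . . . . . . X X .
    . . . . . . . . . .
T1:
  degenerate (2·area = 0) — covers nothing

Answer: [[6,2],[7,2],[7,3],[8,3]]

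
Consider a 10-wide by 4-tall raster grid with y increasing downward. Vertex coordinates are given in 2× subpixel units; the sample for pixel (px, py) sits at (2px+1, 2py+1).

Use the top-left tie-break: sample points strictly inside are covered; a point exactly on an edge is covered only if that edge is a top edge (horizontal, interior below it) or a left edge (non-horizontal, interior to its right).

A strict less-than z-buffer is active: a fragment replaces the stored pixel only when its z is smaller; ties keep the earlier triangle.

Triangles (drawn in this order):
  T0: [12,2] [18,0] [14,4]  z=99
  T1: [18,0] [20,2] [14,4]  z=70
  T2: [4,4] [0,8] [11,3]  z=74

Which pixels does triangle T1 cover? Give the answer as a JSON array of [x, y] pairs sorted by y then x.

T0:
  2·area = 16
  edge (12, 2)→(18, 0): d=(6,-2) top-left  bias=+0
  edge (18, 0)→(14, 4): d=(-4,4) right/bottom  bias=-1
  edge (14, 4)→(12, 2): d=(-2,-2) top-left  bias=+0
    (5,0)@(11, 1): e=[-8,24,0] → .  [on edge]
    (7,0)@(15, 1): e=[0,8,8] → X  [on edge]
    (8,0)@(17, 1): e=[4,0,12] → .  [on edge]
    (4,1)@(9, 3): e=[0,24,-8] → .  [on edge]
    (6,1)@(13, 3): e=[8,8,0] → X  [on edge]
    (7,1)@(15, 3): e=[12,0,4] → .  [on edge]
    (1,2)@(3, 5): e=[0,40,-24] → .  [on edge]
    (6,2)@(13, 5): e=[20,0,-4] → .  [on edge]
    (7,2)@(15, 5): e=[24,-8,0] → .  [on edge]
    (5,3)@(11, 7): e=[28,0,-12] → .  [on edge]
    (8,3)@(17, 7): e=[40,-24,0] → .  [on edge]
  covered (2 px):
    . . . . . . . X . .
    . . . . . . X . . .
    . . . . . . . . . .
    . . . . . . . . . .
T1:
  2·area = 16
  edge (18, 0)→(20, 2): d=(2,2) right/bottom  bias=-1
  edge (20, 2)→(14, 4): d=(-6,2) right/bottom  bias=-1
  edge (14, 4)→(18, 0): d=(4,-4) top-left  bias=+0
    (8,0)@(17, 1): e=[4,12,0] → X  [on edge]
    (9,0)@(19, 1): e=[0,8,8] → .  [on edge]
    (7,1)@(15, 3): e=[12,4,0] → X  [on edge]
    (8,1)@(17, 3): e=[8,0,8] → .  [on edge]
    (5,2)@(11, 5): e=[24,0,-8] → .  [on edge]
    (6,2)@(13, 5): e=[20,-4,0] → .  [on edge]
    (7,2)@(15, 5): e=[16,-8,8] → .
    (2,3)@(5, 7): e=[40,0,-24] → .  [on edge]
    (5,3)@(11, 7): e=[28,-12,0] → .  [on edge]
  covered (2 px):
    . . . . . . . . X .
    . . . . . . . X . .
    . . . . . . . . . .
    . . . . . . . . . .
T2:
  2·area = 24  (B↔C swapped to make it positive)
  edge (4, 4)→(11, 3): d=(7,-1) top-left  bias=+0
  edge (11, 3)→(0, 8): d=(-11,5) right/bottom  bias=-1
  edge (0, 8)→(4, 4): d=(4,-4) top-left  bias=+0
    (3,0)@(7, 1): e=[-18,42,0] → .  [on edge]
    (2,1)@(5, 3): e=[-6,30,0] → .  [on edge]
    (5,1)@(11, 3): e=[0,0,24] → .  [on edge]
    (1,2)@(3, 5): e=[6,18,0] → X  [on edge]
    (2,2)@(5, 5): e=[8,8,8] → X
    (3,2)@(7, 5): e=[10,-2,16] → .
    (0,3)@(1, 7): e=[18,6,0] → X  [on edge]
    (1,3)@(3, 7): e=[20,-4,8] → .
    (2,3)@(5, 7): e=[22,-14,16] → .
  covered (3 px):
    . . . . . . . . . .
    . . . . . . . . . .
    . X X . . . . . . .
    X . . . . . . . . .

Answer: [[8,0],[7,1]]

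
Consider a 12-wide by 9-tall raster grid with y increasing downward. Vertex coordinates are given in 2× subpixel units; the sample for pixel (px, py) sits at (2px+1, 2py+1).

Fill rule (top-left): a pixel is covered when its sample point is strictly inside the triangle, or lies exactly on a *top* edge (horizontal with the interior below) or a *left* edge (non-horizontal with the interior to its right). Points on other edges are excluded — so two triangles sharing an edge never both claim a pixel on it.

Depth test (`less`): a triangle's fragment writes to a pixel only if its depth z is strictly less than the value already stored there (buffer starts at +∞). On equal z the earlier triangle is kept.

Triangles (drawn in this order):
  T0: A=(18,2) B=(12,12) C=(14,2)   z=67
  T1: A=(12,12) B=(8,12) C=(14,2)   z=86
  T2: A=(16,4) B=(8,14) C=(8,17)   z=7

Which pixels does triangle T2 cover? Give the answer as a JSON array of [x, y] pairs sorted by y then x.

T0:
  2·area = 40
  edge (18, 2)→(12, 12): d=(-6,10) right/bottom  bias=-1
  edge (12, 12)→(14, 2): d=(2,-10) top-left  bias=+0
  edge (14, 2)→(18, 2): d=(4,0) top-left  bias=+0
    (7,1)@(15, 3): e=[24,12,4] → X
    (8,1)@(17, 3): e=[4,32,4] → X
    (9,1)@(19, 3): e=[-16,52,4] → .
    (7,2)@(15, 5): e=[12,16,12] → X
    (8,2)@(17, 5): e=[-8,36,12] → .
    (6,3)@(13, 7): e=[20,0,20] → X  [on edge]
    (7,3)@(15, 7): e=[0,20,20] → .  [on edge]
    (6,4)@(13, 9): e=[8,4,28] → X
    (7,4)@(15, 9): e=[-12,24,28] → .
    (6,5)@(13, 11): e=[-4,8,36] → .
    (4,8)@(9, 17): e=[0,-20,60] → .  [on edge]
    (5,8)@(11, 17): e=[-20,0,60] → .  [on edge]
  covered (5 px):
    . . . . . . . . . . . .
    . . . . . . . X X . . .
    . . . . . . . X . . . .
    . . . . . . X . . . . .
    . . . . . . X . . . . .
    . . . . . . . . . . . .
    . . . . . . . . . . . .
    . . . . . . . . . . . .
    . . . . . . . . . . . .
T1:
  2·area = 40
  edge (12, 12)→(8, 12): d=(-4,0) right/bottom  bias=-1
  edge (8, 12)→(14, 2): d=(6,-10) top-left  bias=+0
  edge (14, 2)→(12, 12): d=(-2,10) right/bottom  bias=-1
    (6,2)@(13, 5): e=[28,8,4] → X
    (7,2)@(15, 5): e=[28,28,-16] → .
    (5,3)@(11, 7): e=[20,0,20] → X  [on edge]
    (6,3)@(13, 7): e=[20,20,0] → .  [on edge]
    (5,4)@(11, 9): e=[12,12,16] → X
    (6,4)@(13, 9): e=[12,32,-4] → .
    (4,5)@(9, 11): e=[4,4,32] → X
    (6,5)@(13, 11): e=[4,44,-8] → .
    (4,6)@(9, 13): e=[-4,16,28] → .
    (5,6)@(11, 13): e=[-4,36,8] → .
    (2,8)@(5, 17): e=[-20,0,60] → .  [on edge]
    (5,8)@(11, 17): e=[-20,60,0] → .  [on edge]
  covered (5 px):
    . . . . . . . . . . . .
    . . . . . . . . . . . .
    . . . . . . X . . . . .
    . . . . . X . . . . . .
    . . . . . X . . . . . .
    . . . . X X . . . . . .
    . . . . . . . . . . . .
    . . . . . . . . . . . .
    . . . . . . . . . . . .
T2:
  2·area = 24  (B↔C swapped to make it positive)
  edge (16, 4)→(8, 17): d=(-8,13) right/bottom  bias=-1
  edge (8, 17)→(8, 14): d=(0,-3) top-left  bias=+0
  edge (8, 14)→(16, 4): d=(8,-10) top-left  bias=+0
    (5,5)@(11, 11): e=[9,9,6] → X
    (6,5)@(13, 11): e=[-17,15,26] → .
    (4,6)@(9, 13): e=[19,3,2] → X
    (5,6)@(11, 13): e=[-7,9,22] → .
    (4,7)@(9, 15): e=[3,3,18] → X
    (5,7)@(11, 15): e=[-23,9,38] → .
    (4,8)@(9, 17): e=[-13,3,34] → .
  covered (3 px):
    . . . . . . . . . . . .
    . . . . . . . . . . . .
    . . . . . . . . . . . .
    . . . . . . . . . . . .
    . . . . . . . . . . . .
    . . . . . X . . . . . .
    . . . . X . . . . . . .
    . . . . X . . . . . . .
    . . . . . . . . . . . .

Final: [[5,5],[4,6],[4,7]]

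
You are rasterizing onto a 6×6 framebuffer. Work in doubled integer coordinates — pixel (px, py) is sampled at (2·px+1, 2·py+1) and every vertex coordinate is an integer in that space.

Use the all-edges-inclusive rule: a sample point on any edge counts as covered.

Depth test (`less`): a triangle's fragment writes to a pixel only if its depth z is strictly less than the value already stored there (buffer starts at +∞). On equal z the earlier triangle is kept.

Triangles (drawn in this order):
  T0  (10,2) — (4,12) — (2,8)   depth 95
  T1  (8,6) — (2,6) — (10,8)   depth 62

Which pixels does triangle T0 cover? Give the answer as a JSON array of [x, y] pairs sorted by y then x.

T0:
  2·area = 44
  edge (10, 2)→(4, 12): d=(-6,10) inclusive
  edge (4, 12)→(2, 8): d=(-2,-4) inclusive
  edge (2, 8)→(10, 2): d=(8,-6) inclusive
    (4,1)@(9, 3): e=[4,38,2] → #
    (5,1)@(11, 3): e=[-16,46,14] → ·
    (3,2)@(7, 5): e=[12,26,6] → #
    (4,2)@(9, 5): e=[-8,34,18] → ·
    (2,3)@(5, 7): e=[20,14,10] → #
    (3,3)@(7, 7): e=[0,22,22] → #  [on edge]
    (4,3)@(9, 7): e=[-20,30,34] → ·
    (1,4)@(3, 9): e=[28,2,14] → #
    (3,4)@(7, 9): e=[-12,18,38] → ·
    (1,5)@(3, 11): e=[16,-2,30] → ·
    (2,5)@(5, 11): e=[-4,6,42] → ·
  covered (6 px):
    · · · · · ·
    · · · · # ·
    · · · # · ·
    · · # # · ·
    · # # · · ·
    · · · · · ·
T1:
  2·area = 12  (B↔C swapped to make it positive)
  edge (8, 6)→(10, 8): d=(2,2) inclusive
  edge (10, 8)→(2, 6): d=(-8,-2) inclusive
  edge (2, 6)→(8, 6): d=(6,0) inclusive
    (1,0)@(3, 1): e=[0,42,-30] → ·  [on edge]
    (2,1)@(5, 3): e=[0,30,-18] → ·  [on edge]
    (3,2)@(7, 5): e=[0,18,-6] → ·  [on edge]
    (3,3)@(7, 7): e=[4,2,6] → #
    (4,3)@(9, 7): e=[0,6,6] → #  [on edge]
    (5,3)@(11, 7): e=[-4,10,6] → ·
    (3,4)@(7, 9): e=[8,-14,18] → ·
    (4,4)@(9, 9): e=[4,-10,18] → ·
    (5,4)@(11, 9): e=[0,-6,18] → ·  [on edge]
  covered (2 px):
    · · · · · ·
    · · · · · ·
    · · · · · ·
    · · · # # ·
    · · · · · ·
    · · · · · ·

Result: [[4,1],[3,2],[2,3],[3,3],[1,4],[2,4]]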